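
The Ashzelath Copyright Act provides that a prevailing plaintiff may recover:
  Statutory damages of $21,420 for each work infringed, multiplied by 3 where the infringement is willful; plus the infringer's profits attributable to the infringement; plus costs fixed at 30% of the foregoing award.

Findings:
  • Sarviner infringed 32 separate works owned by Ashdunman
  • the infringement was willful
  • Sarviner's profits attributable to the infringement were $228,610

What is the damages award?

Statutory damages: 32 × $21,420 = $685,440
Trebled: 3 × $685,440 = $2,056,320
Combined award: $2,056,320 + $228,610 = $2,284,930
Costs: 30% of $2,284,930 = $685,479
Award plus costs: $2,284,930 + $685,479 = $2,970,409

Award: $2,970,409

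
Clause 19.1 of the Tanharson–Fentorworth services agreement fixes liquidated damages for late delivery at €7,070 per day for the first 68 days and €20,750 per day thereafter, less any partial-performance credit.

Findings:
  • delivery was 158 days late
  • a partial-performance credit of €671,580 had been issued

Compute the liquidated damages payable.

€1,676,680

First 68 days: 68 × €7,070 = €480,760
Remaining days: (158 − 68) × €20,750 = €1,867,500
Accrued per-day damages: €480,760 + €1,867,500 = €2,348,260
Less partial-performance credit: €2,348,260 − €671,580 = €1,676,680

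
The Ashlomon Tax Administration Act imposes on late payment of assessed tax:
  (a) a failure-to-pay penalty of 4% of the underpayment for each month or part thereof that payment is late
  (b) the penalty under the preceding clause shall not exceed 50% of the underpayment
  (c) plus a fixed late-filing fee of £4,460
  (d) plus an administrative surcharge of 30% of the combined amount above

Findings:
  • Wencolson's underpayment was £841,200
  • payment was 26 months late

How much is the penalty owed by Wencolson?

£552,578

Accrued rate: 4% × 26 = 104%, capped at 50% → 50%
Failure-to-pay penalty: 50% of £841,200 = £420,600
Penalty before surcharge: £420,600 + £4,460 = £425,060
Administrative surcharge: 30% of £425,060 = £127,518
Total penalty: £425,060 + £127,518 = £552,578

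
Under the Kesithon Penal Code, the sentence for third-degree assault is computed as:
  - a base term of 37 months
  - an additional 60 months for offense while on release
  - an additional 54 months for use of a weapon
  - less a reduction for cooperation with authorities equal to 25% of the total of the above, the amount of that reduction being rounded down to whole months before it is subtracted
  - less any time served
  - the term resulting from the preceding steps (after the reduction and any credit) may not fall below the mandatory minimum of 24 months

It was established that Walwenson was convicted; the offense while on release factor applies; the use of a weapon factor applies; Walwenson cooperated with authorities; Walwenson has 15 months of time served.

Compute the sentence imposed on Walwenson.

Offense while on release enhancement: +60 months
Use of a weapon enhancement: +54 months
Adjusted term: 37 months + 60 months + 54 months = 151 months
Cooperation with authorities reduction: 25% of 151 months = 37 months (rounded down)
After reduction: 151 − 37 = 114 months
Less time served: 114 months − 15 months = 99 months
Minimum 24 months: 99 months meets the minimum, no increase.

Sentence: 99 months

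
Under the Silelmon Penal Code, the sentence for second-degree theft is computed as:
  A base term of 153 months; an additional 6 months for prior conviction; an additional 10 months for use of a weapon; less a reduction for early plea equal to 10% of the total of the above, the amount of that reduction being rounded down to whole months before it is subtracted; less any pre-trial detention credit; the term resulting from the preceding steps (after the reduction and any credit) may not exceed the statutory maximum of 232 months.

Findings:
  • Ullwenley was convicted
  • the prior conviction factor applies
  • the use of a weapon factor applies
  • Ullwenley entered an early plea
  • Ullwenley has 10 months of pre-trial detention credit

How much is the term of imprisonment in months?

Prior conviction enhancement: +6 months
Use of a weapon enhancement: +10 months
Adjusted term: 153 months + 6 months + 10 months = 169 months
Early plea reduction: 10% of 169 months = 16 months (rounded down)
After reduction: 169 − 16 = 153 months
Less pre-trial detention credit: 153 months − 10 months = 143 months
Cap at 232 months: 143 months is within the cap, no reduction.

143 months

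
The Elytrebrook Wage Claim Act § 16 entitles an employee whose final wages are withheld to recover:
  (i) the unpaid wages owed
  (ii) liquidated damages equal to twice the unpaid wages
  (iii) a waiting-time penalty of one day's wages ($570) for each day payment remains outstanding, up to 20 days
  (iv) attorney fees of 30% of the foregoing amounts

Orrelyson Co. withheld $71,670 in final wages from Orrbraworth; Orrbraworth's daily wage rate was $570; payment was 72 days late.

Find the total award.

Doubled: 2 × $71,670 = $143,340
Penalty days: min(72, 20) = 20
Waiting-time penalty: 20 × $570 = $11,400
Subtotal: $71,670 + $143,340 + $11,400 = $226,410
Attorney fees: 30% of $226,410 = $67,923
Total award: $226,410 + $67,923 = $294,333

$294,333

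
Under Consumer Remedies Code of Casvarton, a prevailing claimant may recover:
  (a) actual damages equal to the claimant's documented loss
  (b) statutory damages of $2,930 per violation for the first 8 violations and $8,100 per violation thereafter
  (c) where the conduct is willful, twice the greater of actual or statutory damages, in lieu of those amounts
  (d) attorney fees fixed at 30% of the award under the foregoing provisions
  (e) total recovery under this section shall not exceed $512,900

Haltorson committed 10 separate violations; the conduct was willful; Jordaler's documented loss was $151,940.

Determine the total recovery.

First 8 violations: 8 × $2,930 = $23,440
Remaining violations: (10 − 8) × $8,100 = $16,200
Statutory damages: $23,440 + $16,200 = $39,640
Greater of actual damages ($151,940) or statutory damages ($39,640): $151,940
Doubled: 2 × $151,940 = $303,880
Attorney fees: 30% of $303,880 = $91,164
Total before cap: $303,880 + $91,164 = $395,044
Cap at $512,900: $395,044 is within the cap, no reduction.

Total recovery: $395,044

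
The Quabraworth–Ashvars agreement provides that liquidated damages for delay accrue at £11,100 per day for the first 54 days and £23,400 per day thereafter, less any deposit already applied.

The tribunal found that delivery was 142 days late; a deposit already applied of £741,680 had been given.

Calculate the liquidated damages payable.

£1,916,920

First 54 days: 54 × £11,100 = £599,400
Remaining days: (142 − 54) × £23,400 = £2,059,200
Accrued per-day damages: £599,400 + £2,059,200 = £2,658,600
Less deposit already applied: £2,658,600 − £741,680 = £1,916,920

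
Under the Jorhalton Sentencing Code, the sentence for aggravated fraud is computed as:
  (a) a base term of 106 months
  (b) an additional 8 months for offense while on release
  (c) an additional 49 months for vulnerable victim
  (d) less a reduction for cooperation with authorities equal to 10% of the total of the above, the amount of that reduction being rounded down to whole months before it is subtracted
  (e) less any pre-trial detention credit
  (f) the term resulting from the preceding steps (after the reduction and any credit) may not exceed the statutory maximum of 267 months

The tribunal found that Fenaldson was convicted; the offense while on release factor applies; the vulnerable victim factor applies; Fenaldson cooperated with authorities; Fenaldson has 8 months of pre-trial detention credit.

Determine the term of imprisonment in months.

Offense while on release enhancement: +8 months
Vulnerable victim enhancement: +49 months
Adjusted term: 106 months + 8 months + 49 months = 163 months
Cooperation with authorities reduction: 10% of 163 months = 16 months (rounded down)
After reduction: 163 − 16 = 147 months
Less pre-trial detention credit: 147 months − 8 months = 139 months
Cap at 267 months: 139 months is within the cap, no reduction.

139 months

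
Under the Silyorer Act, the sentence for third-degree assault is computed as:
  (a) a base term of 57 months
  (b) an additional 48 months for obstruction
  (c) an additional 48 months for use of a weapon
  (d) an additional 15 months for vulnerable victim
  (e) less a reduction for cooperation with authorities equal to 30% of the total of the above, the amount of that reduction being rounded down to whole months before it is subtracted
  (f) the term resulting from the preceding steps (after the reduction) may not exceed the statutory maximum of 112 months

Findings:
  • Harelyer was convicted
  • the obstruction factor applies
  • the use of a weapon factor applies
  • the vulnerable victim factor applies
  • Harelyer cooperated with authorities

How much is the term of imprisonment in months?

Obstruction enhancement: +48 months
Use of a weapon enhancement: +48 months
Vulnerable victim enhancement: +15 months
Adjusted term: 57 months + 48 months + 48 months + 15 months = 168 months
Cooperation with authorities reduction: 30% of 168 months = 50 months (rounded down)
After reduction: 168 − 50 = 118 months
Cap at 112 months: 118 months exceeds the cap → 112 months

Sentence: 112 months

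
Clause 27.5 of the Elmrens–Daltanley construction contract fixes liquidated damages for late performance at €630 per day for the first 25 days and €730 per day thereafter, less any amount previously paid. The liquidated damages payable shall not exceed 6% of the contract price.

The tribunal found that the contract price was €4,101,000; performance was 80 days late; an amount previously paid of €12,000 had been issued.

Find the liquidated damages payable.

First 25 days: 25 × €630 = €15,750
Remaining days: (80 − 25) × €730 = €40,150
Accrued per-day damages: €15,750 + €40,150 = €55,900
Less amount previously paid: €55,900 − €12,000 = €43,900
Cap: 6% of €4,101,000 = €246,060
Cap at €246,060: €43,900 is within the cap, no reduction.

€43,900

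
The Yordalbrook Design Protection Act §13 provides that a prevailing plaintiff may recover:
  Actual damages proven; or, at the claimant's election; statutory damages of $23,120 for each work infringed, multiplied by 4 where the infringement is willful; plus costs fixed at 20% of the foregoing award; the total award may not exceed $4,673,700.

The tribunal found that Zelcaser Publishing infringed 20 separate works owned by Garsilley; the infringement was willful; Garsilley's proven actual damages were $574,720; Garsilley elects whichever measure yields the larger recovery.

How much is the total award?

Statutory damages: 20 × $23,120 = $462,400
Multiplied by 4: 4 × $462,400 = $1,849,600
Greater of actual damages ($574,720) or enhanced statutory damages ($1,849,600): $1,849,600
Costs: 20% of $1,849,600 = $369,920
Award plus costs: $1,849,600 + $369,920 = $2,219,520
Cap at $4,673,700: $2,219,520 is within the cap, no reduction.

$2,219,520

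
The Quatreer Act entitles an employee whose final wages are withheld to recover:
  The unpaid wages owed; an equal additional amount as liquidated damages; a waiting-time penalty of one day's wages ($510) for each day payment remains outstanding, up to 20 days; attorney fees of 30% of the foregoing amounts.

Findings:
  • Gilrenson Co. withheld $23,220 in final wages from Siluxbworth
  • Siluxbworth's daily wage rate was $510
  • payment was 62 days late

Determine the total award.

Liquidated damages (equal amount): $23,220
Penalty days: min(62, 20) = 20
Waiting-time penalty: 20 × $510 = $10,200
Subtotal: $23,220 + $23,220 + $10,200 = $56,640
Attorney fees: 30% of $56,640 = $16,992
Total award: $56,640 + $16,992 = $73,632

Total award: $73,632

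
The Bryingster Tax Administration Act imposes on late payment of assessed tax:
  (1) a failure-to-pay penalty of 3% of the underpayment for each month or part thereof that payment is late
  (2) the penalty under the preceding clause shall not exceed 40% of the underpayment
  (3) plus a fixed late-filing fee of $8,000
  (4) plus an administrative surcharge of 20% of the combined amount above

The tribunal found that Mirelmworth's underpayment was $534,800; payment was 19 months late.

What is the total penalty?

Accrued rate: 3% × 19 = 57%, capped at 40% → 40%
Failure-to-pay penalty: 40% of $534,800 = $213,920
Penalty before surcharge: $213,920 + $8,000 = $221,920
Administrative surcharge: 20% of $221,920 = $44,384
Total penalty: $221,920 + $44,384 = $266,304

$266,304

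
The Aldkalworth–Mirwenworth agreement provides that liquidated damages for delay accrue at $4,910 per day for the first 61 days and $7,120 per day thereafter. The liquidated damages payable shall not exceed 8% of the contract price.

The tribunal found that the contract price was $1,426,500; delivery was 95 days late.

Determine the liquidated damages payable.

Liquidated damages: $114,120

First 61 days: 61 × $4,910 = $299,510
Remaining days: (95 − 61) × $7,120 = $242,080
Accrued per-day damages: $299,510 + $242,080 = $541,590
Cap: 8% of $1,426,500 = $114,120
Cap at $114,120: $541,590 exceeds the cap → $114,120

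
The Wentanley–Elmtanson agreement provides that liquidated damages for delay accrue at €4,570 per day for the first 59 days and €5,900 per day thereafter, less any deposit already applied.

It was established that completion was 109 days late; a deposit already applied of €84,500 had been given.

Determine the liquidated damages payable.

First 59 days: 59 × €4,570 = €269,630
Remaining days: (109 − 59) × €5,900 = €295,000
Accrued per-day damages: €269,630 + €295,000 = €564,630
Less deposit already applied: €564,630 − €84,500 = €480,130

€480,130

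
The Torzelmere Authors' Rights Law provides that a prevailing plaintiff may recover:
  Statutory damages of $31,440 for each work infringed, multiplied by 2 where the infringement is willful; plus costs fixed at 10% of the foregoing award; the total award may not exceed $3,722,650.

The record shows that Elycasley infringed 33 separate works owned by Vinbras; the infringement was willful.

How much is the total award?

$2,282,544

Statutory damages: 33 × $31,440 = $1,037,520
Doubled: 2 × $1,037,520 = $2,075,040
Costs: 10% of $2,075,040 = $207,504
Award plus costs: $2,075,040 + $207,504 = $2,282,544
Cap at $3,722,650: $2,282,544 is within the cap, no reduction.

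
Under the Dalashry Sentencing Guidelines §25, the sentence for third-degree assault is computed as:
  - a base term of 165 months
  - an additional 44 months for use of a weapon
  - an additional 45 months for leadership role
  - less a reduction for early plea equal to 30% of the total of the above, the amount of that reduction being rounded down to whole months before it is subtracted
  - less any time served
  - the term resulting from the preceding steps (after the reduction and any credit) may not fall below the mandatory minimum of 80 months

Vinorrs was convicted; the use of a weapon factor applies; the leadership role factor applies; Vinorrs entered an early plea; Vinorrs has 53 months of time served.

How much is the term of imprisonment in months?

125 months

Use of a weapon enhancement: +44 months
Leadership role enhancement: +45 months
Adjusted term: 165 months + 44 months + 45 months = 254 months
Early plea reduction: 30% of 254 months = 76 months (rounded down)
After reduction: 254 − 76 = 178 months
Less time served: 178 months − 53 months = 125 months
Minimum 80 months: 125 months meets the minimum, no increase.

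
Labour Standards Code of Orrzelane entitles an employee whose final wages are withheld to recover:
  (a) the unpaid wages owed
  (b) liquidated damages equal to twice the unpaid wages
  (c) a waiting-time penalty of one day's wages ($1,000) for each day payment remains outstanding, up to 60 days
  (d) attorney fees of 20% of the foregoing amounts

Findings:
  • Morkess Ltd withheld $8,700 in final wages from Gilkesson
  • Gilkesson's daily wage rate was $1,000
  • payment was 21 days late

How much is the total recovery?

Total award: $56,520

Doubled: 2 × $8,700 = $17,400
Penalty days: min(21, 60) = 21
Waiting-time penalty: 21 × $1,000 = $21,000
Subtotal: $8,700 + $17,400 + $21,000 = $47,100
Attorney fees: 20% of $47,100 = $9,420
Total award: $47,100 + $9,420 = $56,520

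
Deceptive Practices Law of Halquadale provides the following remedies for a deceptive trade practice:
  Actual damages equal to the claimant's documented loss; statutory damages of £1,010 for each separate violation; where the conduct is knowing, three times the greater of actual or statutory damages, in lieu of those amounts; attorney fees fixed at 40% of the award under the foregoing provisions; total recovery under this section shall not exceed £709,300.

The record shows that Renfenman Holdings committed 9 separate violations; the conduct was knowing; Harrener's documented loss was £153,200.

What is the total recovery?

Total recovery: £643,440

Statutory damages: 9 × £1,010 = £9,090
Greater of actual damages (£153,200) or statutory damages (£9,090): £153,200
Trebled: 3 × £153,200 = £459,600
Attorney fees: 40% of £459,600 = £183,840
Total before cap: £459,600 + £183,840 = £643,440
Cap at £709,300: £643,440 is within the cap, no reduction.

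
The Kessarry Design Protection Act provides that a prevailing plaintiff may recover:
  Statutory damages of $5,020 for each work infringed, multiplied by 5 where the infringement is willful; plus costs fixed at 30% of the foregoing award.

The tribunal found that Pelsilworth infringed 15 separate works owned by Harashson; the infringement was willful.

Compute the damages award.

Statutory damages: 15 × $5,020 = $75,300
Multiplied by 5: 5 × $75,300 = $376,500
Costs: 30% of $376,500 = $112,950
Award plus costs: $376,500 + $112,950 = $489,450

$489,450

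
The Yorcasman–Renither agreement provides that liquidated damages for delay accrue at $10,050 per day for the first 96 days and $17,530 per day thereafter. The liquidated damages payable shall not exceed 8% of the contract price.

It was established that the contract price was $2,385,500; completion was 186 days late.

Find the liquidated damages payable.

$190,840

First 96 days: 96 × $10,050 = $964,800
Remaining days: (186 − 96) × $17,530 = $1,577,700
Accrued per-day damages: $964,800 + $1,577,700 = $2,542,500
Cap: 8% of $2,385,500 = $190,840
Cap at $190,840: $2,542,500 exceeds the cap → $190,840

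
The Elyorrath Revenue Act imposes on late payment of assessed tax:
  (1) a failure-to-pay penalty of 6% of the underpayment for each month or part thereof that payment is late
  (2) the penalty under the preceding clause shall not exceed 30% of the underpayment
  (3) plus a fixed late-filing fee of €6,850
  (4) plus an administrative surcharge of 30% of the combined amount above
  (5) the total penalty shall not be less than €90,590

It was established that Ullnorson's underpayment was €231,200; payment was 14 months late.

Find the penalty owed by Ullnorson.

Penalty: €99,073

Accrued rate: 6% × 14 = 84%, capped at 30% → 30%
Failure-to-pay penalty: 30% of €231,200 = €69,360
Penalty before surcharge: €69,360 + €6,850 = €76,210
Administrative surcharge: 30% of €76,210 = €22,863
Total penalty: €76,210 + €22,863 = €99,073
Minimum €90,590: €99,073 meets the minimum, no increase.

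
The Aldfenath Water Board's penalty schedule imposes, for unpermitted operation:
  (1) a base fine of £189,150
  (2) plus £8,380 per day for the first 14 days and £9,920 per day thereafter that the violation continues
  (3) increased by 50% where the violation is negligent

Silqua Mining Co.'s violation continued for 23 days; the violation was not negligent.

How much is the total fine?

£395,750

First 14 days: 14 × £8,380 = £117,320
Remaining days: (23 − 14) × £9,920 = £89,280
Per-day component: £117,320 + £89,280 = £206,600
Base plus per-day: £189,150 + £206,600 = £395,750
The violation was not negligent: no 50% increase.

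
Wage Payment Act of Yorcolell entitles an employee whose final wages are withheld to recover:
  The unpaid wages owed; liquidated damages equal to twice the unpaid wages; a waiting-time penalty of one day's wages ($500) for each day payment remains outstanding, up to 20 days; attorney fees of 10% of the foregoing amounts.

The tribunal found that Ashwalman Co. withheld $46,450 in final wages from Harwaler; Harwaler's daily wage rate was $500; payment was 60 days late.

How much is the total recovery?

Total award: $164,285

Doubled: 2 × $46,450 = $92,900
Penalty days: min(60, 20) = 20
Waiting-time penalty: 20 × $500 = $10,000
Subtotal: $46,450 + $92,900 + $10,000 = $149,350
Attorney fees: 10% of $149,350 = $14,935
Total award: $149,350 + $14,935 = $164,285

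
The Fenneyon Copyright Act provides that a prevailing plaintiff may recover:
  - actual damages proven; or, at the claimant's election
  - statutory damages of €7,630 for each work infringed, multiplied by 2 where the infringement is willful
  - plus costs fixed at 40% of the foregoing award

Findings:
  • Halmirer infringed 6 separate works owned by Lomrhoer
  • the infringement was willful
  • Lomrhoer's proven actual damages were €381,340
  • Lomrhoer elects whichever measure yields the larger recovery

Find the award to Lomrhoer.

Statutory damages: 6 × €7,630 = €45,780
Doubled: 2 × €45,780 = €91,560
Greater of actual damages (€381,340) or enhanced statutory damages (€91,560): €381,340
Costs: 40% of €381,340 = €152,536
Award plus costs: €381,340 + €152,536 = €533,876

€533,876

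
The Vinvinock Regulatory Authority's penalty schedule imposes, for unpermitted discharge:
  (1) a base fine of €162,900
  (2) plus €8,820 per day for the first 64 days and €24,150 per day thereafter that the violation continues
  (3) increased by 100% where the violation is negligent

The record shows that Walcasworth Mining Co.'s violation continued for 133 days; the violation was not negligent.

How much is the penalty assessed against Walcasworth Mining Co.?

€2,393,730

First 64 days: 64 × €8,820 = €564,480
Remaining days: (133 − 64) × €24,150 = €1,666,350
Per-day component: €564,480 + €1,666,350 = €2,230,830
Base plus per-day: €162,900 + €2,230,830 = €2,393,730
The violation was not negligent: no 100% increase.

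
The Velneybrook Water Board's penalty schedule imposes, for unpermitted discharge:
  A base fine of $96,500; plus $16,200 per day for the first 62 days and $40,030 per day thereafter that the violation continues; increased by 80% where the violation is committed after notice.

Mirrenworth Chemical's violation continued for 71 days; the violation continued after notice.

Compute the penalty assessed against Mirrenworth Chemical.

First 62 days: 62 × $16,200 = $1,004,400
Remaining days: (71 − 62) × $40,030 = $360,270
Per-day component: $1,004,400 + $360,270 = $1,364,670
Base plus per-day: $96,500 + $1,364,670 = $1,461,170
Enhancement: 80% of $1,461,170 = $1,168,936
Enhanced fine: $1,461,170 + $1,168,936 = $2,630,106

$2,630,106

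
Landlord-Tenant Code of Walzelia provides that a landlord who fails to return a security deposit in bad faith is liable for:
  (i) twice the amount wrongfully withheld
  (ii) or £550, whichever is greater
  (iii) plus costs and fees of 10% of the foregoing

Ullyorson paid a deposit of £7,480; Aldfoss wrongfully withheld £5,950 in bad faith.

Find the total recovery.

£13,090

Doubled: 2 × £5,950 = £11,900
Minimum £550: £11,900 meets the minimum, no increase.
Costs and fees: 10% of £11,900 = £1,190
Total recovery: £11,900 + £1,190 = £13,090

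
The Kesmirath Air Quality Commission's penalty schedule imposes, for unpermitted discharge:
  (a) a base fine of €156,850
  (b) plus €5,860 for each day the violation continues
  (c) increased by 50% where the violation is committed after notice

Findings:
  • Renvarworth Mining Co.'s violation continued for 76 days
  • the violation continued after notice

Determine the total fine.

Per-day component: 76 × €5,860 = €445,360
Base plus per-day: €156,850 + €445,360 = €602,210
Enhancement: 50% of €602,210 = €301,105
Enhanced fine: €602,210 + €301,105 = €903,315

€903,315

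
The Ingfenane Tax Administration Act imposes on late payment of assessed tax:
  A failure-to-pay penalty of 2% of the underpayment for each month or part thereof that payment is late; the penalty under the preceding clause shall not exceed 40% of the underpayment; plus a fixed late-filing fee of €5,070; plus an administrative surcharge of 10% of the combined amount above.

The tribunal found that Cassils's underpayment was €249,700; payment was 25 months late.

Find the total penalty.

Accrued rate: 2% × 25 = 50%, capped at 40% → 40%
Failure-to-pay penalty: 40% of €249,700 = €99,880
Penalty before surcharge: €99,880 + €5,070 = €104,950
Administrative surcharge: 10% of €104,950 = €10,495
Total penalty: €104,950 + €10,495 = €115,445

Penalty: €115,445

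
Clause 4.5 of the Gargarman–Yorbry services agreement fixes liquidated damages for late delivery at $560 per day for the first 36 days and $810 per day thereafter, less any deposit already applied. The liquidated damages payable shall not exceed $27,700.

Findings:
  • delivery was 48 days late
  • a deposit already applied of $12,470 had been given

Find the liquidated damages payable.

$17,410

First 36 days: 36 × $560 = $20,160
Remaining days: (48 − 36) × $810 = $9,720
Accrued per-day damages: $20,160 + $9,720 = $29,880
Less deposit already applied: $29,880 − $12,470 = $17,410
Cap at $27,700: $17,410 is within the cap, no reduction.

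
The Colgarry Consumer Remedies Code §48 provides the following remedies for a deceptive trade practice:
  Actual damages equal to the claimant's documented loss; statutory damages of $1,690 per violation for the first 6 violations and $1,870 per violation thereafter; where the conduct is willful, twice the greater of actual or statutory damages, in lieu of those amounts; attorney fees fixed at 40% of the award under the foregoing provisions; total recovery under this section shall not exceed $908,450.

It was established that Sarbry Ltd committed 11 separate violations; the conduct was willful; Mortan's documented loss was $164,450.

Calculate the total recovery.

Total recovery: $460,460

First 6 violations: 6 × $1,690 = $10,140
Remaining violations: (11 − 6) × $1,870 = $9,350
Statutory damages: $10,140 + $9,350 = $19,490
Greater of actual damages ($164,450) or statutory damages ($19,490): $164,450
Doubled: 2 × $164,450 = $328,900
Attorney fees: 40% of $328,900 = $131,560
Total before cap: $328,900 + $131,560 = $460,460
Cap at $908,450: $460,460 is within the cap, no reduction.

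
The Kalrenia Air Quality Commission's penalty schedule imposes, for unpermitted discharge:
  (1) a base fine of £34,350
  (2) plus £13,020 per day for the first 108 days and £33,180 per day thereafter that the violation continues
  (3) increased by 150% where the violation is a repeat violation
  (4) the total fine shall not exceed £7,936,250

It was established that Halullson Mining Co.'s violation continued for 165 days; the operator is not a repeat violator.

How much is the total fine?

First 108 days: 108 × £13,020 = £1,406,160
Remaining days: (165 − 108) × £33,180 = £1,891,260
Per-day component: £1,406,160 + £1,891,260 = £3,297,420
Base plus per-day: £34,350 + £3,297,420 = £3,331,770
The operator is not a repeat violator: no 150% increase.
Cap at £7,936,250: £3,331,770 is within the cap, no reduction.

£3,331,770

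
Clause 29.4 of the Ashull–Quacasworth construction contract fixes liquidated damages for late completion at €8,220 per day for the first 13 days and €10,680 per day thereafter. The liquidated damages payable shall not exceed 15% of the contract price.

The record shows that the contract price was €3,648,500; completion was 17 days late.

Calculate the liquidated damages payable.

Liquidated damages: €149,580

First 13 days: 13 × €8,220 = €106,860
Remaining days: (17 − 13) × €10,680 = €42,720
Accrued per-day damages: €106,860 + €42,720 = €149,580
Cap: 15% of €3,648,500 = €547,275
Cap at €547,275: €149,580 is within the cap, no reduction.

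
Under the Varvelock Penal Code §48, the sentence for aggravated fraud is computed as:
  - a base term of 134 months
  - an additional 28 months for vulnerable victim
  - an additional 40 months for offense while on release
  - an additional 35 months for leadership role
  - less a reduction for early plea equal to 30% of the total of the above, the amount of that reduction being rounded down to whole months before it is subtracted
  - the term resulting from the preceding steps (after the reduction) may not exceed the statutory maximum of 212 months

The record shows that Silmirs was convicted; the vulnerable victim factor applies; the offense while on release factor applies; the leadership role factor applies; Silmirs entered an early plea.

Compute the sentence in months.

166 months

Vulnerable victim enhancement: +28 months
Offense while on release enhancement: +40 months
Leadership role enhancement: +35 months
Adjusted term: 134 months + 28 months + 40 months + 35 months = 237 months
Early plea reduction: 30% of 237 months = 71 months (rounded down)
After reduction: 237 − 71 = 166 months
Cap at 212 months: 166 months is within the cap, no reduction.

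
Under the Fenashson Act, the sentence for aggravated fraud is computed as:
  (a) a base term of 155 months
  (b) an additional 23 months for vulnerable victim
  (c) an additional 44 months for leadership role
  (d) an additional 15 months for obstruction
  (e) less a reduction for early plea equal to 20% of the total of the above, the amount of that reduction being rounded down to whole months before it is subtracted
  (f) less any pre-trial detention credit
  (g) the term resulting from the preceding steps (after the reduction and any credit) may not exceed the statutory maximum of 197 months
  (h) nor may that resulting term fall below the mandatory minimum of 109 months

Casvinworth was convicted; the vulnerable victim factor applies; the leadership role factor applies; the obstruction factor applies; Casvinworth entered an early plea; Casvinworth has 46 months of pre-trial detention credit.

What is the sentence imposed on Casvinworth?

Vulnerable victim enhancement: +23 months
Leadership role enhancement: +44 months
Obstruction enhancement: +15 months
Adjusted term: 155 months + 23 months + 44 months + 15 months = 237 months
Early plea reduction: 20% of 237 months = 47 months (rounded down)
After reduction: 237 − 47 = 190 months
Less pre-trial detention credit: 190 months − 46 months = 144 months
Cap at 197 months: 144 months is within the cap, no reduction.
Minimum 109 months: 144 months meets the minimum, no increase.

144 months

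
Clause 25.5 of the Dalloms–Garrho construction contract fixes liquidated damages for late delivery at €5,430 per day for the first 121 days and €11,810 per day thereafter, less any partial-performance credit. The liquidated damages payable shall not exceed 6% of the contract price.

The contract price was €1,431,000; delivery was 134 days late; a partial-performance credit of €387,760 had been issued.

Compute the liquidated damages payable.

Liquidated damages: €85,860

First 121 days: 121 × €5,430 = €657,030
Remaining days: (134 − 121) × €11,810 = €153,530
Accrued per-day damages: €657,030 + €153,530 = €810,560
Less partial-performance credit: €810,560 − €387,760 = €422,800
Cap: 6% of €1,431,000 = €85,860
Cap at €85,860: €422,800 exceeds the cap → €85,860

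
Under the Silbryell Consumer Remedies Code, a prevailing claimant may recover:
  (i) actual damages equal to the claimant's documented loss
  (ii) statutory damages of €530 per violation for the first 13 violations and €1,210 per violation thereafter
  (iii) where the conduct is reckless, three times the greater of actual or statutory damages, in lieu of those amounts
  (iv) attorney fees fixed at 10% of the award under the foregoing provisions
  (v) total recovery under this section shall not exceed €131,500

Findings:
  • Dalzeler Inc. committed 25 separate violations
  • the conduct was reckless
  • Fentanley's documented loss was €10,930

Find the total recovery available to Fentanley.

Total recovery: €70,653

First 13 violations: 13 × €530 = €6,890
Remaining violations: (25 − 13) × €1,210 = €14,520
Statutory damages: €6,890 + €14,520 = €21,410
Greater of actual damages (€10,930) or statutory damages (€21,410): €21,410
Trebled: 3 × €21,410 = €64,230
Attorney fees: 10% of €64,230 = €6,423
Total before cap: €64,230 + €6,423 = €70,653
Cap at €131,500: €70,653 is within the cap, no reduction.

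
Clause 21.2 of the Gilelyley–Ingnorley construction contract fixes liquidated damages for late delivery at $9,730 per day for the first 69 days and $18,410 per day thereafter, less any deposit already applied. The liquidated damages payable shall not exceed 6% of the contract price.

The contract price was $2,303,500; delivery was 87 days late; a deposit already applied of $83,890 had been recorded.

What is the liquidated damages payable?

$138,210

First 69 days: 69 × $9,730 = $671,370
Remaining days: (87 − 69) × $18,410 = $331,380
Accrued per-day damages: $671,370 + $331,380 = $1,002,750
Less deposit already applied: $1,002,750 − $83,890 = $918,860
Cap: 6% of $2,303,500 = $138,210
Cap at $138,210: $918,860 exceeds the cap → $138,210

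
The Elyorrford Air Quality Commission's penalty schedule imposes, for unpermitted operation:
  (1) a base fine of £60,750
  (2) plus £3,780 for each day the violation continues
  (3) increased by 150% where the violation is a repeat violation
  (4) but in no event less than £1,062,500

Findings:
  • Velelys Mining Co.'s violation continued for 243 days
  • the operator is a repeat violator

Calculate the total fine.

Per-day component: 243 × £3,780 = £918,540
Base plus per-day: £60,750 + £918,540 = £979,290
Enhancement: 150% of £979,290 = £1,468,935
Enhanced fine: £979,290 + £1,468,935 = £2,448,225
Minimum £1,062,500: £2,448,225 meets the minimum, no increase.

£2,448,225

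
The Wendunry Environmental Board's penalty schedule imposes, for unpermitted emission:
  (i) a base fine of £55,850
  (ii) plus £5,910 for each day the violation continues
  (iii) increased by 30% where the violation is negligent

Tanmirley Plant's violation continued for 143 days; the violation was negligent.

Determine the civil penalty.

£1,171,274

Per-day component: 143 × £5,910 = £845,130
Base plus per-day: £55,850 + £845,130 = £900,980
Enhancement: 30% of £900,980 = £270,294
Enhanced fine: £900,980 + £270,294 = £1,171,274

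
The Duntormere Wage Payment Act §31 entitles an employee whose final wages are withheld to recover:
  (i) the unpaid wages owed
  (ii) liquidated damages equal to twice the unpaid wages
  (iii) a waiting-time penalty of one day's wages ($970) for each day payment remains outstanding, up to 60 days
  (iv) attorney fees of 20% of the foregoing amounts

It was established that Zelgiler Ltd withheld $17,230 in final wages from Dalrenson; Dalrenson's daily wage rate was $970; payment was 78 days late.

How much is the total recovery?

Total award: $131,868

Doubled: 2 × $17,230 = $34,460
Penalty days: min(78, 60) = 60
Waiting-time penalty: 60 × $970 = $58,200
Subtotal: $17,230 + $34,460 + $58,200 = $109,890
Attorney fees: 20% of $109,890 = $21,978
Total award: $109,890 + $21,978 = $131,868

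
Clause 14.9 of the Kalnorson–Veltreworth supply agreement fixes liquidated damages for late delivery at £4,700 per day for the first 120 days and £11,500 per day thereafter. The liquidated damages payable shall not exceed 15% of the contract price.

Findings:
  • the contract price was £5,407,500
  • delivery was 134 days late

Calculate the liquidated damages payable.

£725,000

First 120 days: 120 × £4,700 = £564,000
Remaining days: (134 − 120) × £11,500 = £161,000
Accrued per-day damages: £564,000 + £161,000 = £725,000
Cap: 15% of £5,407,500 = £811,125
Cap at £811,125: £725,000 is within the cap, no reduction.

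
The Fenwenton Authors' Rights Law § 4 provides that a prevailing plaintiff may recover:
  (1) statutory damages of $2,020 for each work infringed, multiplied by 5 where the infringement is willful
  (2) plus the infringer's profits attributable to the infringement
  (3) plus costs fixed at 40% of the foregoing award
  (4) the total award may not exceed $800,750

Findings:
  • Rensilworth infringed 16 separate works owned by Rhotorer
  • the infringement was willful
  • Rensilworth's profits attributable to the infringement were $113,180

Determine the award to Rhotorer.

Statutory damages: 16 × $2,020 = $32,320
Multiplied by 5: 5 × $32,320 = $161,600
Combined award: $161,600 + $113,180 = $274,780
Costs: 40% of $274,780 = $109,912
Award plus costs: $274,780 + $109,912 = $384,692
Cap at $800,750: $384,692 is within the cap, no reduction.

$384,692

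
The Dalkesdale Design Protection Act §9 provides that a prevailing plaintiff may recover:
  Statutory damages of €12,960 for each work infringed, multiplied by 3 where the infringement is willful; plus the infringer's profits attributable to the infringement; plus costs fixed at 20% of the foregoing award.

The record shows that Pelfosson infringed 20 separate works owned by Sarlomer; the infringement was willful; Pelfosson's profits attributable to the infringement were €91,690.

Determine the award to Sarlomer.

Statutory damages: 20 × €12,960 = €259,200
Trebled: 3 × €259,200 = €777,600
Combined award: €777,600 + €91,690 = €869,290
Costs: 20% of €869,290 = €173,858
Award plus costs: €869,290 + €173,858 = €1,043,148

Award: €1,043,148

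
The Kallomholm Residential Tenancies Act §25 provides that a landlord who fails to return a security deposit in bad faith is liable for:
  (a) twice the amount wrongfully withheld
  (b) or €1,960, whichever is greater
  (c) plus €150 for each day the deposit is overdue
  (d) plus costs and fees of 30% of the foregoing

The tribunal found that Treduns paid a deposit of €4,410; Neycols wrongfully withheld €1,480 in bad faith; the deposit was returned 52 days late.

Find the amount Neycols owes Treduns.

€13,988

Doubled: 2 × €1,480 = €2,960
Minimum €1,960: €2,960 meets the minimum, no increase.
Late-return penalty: 52 × €150 = €7,800
Damages plus late penalty: €2,960 + €7,800 = €10,760
Costs and fees: 30% of €10,760 = €3,228
Total recovery: €10,760 + €3,228 = €13,988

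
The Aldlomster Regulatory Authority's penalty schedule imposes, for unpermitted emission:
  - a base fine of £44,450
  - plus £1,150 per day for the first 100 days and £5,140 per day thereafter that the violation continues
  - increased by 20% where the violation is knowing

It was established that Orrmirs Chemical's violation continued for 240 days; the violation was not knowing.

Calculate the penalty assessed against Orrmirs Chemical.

First 100 days: 100 × £1,150 = £115,000
Remaining days: (240 − 100) × £5,140 = £719,600
Per-day component: £115,000 + £719,600 = £834,600
Base plus per-day: £44,450 + £834,600 = £879,050
The violation was not knowing: no 20% increase.

£879,050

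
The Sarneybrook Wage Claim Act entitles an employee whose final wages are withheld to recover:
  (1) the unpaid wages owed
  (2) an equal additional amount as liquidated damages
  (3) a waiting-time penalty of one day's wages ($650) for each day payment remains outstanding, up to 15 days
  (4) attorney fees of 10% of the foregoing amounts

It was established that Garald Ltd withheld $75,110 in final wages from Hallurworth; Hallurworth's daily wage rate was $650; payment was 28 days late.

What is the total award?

$175,967

Liquidated damages (equal amount): $75,110
Penalty days: min(28, 15) = 15
Waiting-time penalty: 15 × $650 = $9,750
Subtotal: $75,110 + $75,110 + $9,750 = $159,970
Attorney fees: 10% of $159,970 = $15,997
Total award: $159,970 + $15,997 = $175,967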